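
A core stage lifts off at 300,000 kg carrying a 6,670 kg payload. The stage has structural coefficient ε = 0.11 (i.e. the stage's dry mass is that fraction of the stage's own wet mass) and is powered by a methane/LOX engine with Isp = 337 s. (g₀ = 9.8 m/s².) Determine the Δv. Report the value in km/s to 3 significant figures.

Δv ≈ 6.74 km/s

Stage wet mass = m₀ − payload = 300,000 − 6,670 = 293,330 kg.
Stage dry mass = ε × stage wet mass = 0.11 × 293,330 = 32,266.3 kg.
Burnout mass m_f = stage dry + payload = 32,266.3 + 6,670 = 38,936.3 kg.
v_e = Isp · g₀ = 337 × 9.8 = 3302.6 m/s.
Rocket equation: Δv = v_e · ln(300,000/38,936.3) = 3302.6 × ln(7.705) = 3302.6 × 2.0419 ≈ 6743 m/s.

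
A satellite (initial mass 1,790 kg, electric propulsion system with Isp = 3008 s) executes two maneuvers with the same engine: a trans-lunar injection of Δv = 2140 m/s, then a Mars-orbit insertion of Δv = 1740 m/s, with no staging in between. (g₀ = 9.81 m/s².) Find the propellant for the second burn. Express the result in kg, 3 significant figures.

propellant for the second burn ≈ 95.3 kg

v_e = Isp · g₀ = 3008 × 9.81 = 29508.5 m/s.
After the first burn: m = 1790 × exp(−2140/29508.5) = 1790 × 0.93005 = 1,664.79 kg.
After the second burn: m = 1,664.79 × exp(−1740/29508.5) = 1,664.79 × 0.94274 = 1,569.46 kg.
Second-burn propellant = 1,664.79 − 1,569.46 = 95.33 kg.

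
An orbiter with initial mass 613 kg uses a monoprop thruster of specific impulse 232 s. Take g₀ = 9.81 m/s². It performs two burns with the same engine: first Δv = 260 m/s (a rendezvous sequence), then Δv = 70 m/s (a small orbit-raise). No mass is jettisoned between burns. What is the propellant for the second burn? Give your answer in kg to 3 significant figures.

v_e = Isp · g₀ = 232 × 9.81 = 2275.9 m/s.
After the first burn: m = 613 × exp(−260/2275.9) = 613 × 0.89204 = 546.821 kg.
After the second burn: m = 546.821 × exp(−70/2275.9) = 546.821 × 0.96971 = 530.258 kg.
Second-burn propellant = 546.821 − 530.258 = 16.563 kg.

propellant for the second burn ≈ 16.6 kg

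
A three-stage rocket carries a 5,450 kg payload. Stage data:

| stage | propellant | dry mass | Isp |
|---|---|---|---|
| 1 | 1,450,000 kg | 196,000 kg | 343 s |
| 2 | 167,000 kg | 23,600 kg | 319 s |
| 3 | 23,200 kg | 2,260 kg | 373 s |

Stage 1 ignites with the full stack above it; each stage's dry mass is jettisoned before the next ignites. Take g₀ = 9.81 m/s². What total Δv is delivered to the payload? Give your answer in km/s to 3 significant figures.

Δv ≈ 14.5 km/s

Ignition mass of stage 1 = 1,450,000+196,000 + 167,000+23,600 + 23,200+2,260 + 5,450 = 1,867,510 kg.
Stage 1: m₀ = 1,867,510 kg, m_f = 1,867,510 − 1,450,000 = 417,510 kg; Δv = 343×9.81×ln(4.473) = 3364.8×1.4981 ≈ 5041 m/s.
Stage 2: m₀ = 221,510 kg, m_f = 221,510 − 167,000 = 54,510 kg; Δv = 319×9.81×ln(4.064) = 3129.4×1.4021 ≈ 4388 m/s.
Stage 3: m₀ = 30,910 kg, m_f = 30,910 − 23,200 = 7,710 kg; Δv = 373×9.81×ln(4.009) = 3659.1×1.3886 ≈ 5081 m/s.
Total Δv = 5041 + 4388 + 5081 = 14510 m/s.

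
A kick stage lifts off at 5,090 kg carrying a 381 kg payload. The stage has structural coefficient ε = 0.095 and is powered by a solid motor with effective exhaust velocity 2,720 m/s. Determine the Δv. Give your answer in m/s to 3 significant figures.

Δv ≈ 4940 m/s

Stage wet mass = m₀ − payload = 5,090 − 381 = 4,709 kg.
Stage dry mass = ε × stage wet mass = 0.095 × 4,709 = 447.355 kg.
Burnout mass m_f = stage dry + payload = 447.355 + 381 = 828.355 kg.
Δv = v_e · ln(5,090/828.355) = 2720.0 × ln(6.145) = 2720.0 × 1.8156 ≈ 4938 m/s.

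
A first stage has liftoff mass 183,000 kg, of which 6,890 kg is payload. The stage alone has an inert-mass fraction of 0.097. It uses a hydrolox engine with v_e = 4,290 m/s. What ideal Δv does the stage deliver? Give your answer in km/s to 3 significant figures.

Stage wet mass = m₀ − payload = 183,000 − 6,890 = 176,110 kg.
Stage dry mass = ε × stage wet mass = 0.097 × 176,110 = 17,082.7 kg.
Burnout mass m_f = stage dry + payload = 17,082.7 + 6,890 = 23,972.7 kg.
From the ideal rocket equation, Δv = v_e · ln(183,000/23,972.7) = 4290.0 × ln(7.634) = 4290.0 × 2.0326 ≈ 8720 m/s.

Δv ≈ 8.72 km/s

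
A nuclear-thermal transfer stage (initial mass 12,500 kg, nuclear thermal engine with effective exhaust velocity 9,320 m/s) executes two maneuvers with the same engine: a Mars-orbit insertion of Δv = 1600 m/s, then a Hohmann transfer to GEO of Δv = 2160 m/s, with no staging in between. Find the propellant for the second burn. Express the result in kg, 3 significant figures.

propellant for the second burn ≈ 2180 kg

After the first burn: m = 12500 × exp(−1600/9320.0) = 12500 × 0.84225 = 10,528.1 kg.
After the second burn: m = 10,528.1 × exp(−2160/9320.0) = 10,528.1 × 0.79314 = 8,350.26 kg.
Second-burn propellant = 10,528.1 − 8,350.26 = 2,177.84 kg.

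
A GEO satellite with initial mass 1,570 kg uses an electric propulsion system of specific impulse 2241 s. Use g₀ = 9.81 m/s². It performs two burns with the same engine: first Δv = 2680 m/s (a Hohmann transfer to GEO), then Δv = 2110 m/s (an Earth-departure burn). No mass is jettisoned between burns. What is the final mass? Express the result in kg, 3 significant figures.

v_e = Isp · g₀ = 2241 × 9.81 = 21984.2 m/s.
After the first burn: m = 1570 × exp(−2680/21984.2) = 1570 × 0.88523 = 1,389.81 kg.
After the second burn: m = 1,389.81 × exp(−2110/21984.2) = 1,389.81 × 0.90848 = 1,262.61 kg.

final mass ≈ 1260 kg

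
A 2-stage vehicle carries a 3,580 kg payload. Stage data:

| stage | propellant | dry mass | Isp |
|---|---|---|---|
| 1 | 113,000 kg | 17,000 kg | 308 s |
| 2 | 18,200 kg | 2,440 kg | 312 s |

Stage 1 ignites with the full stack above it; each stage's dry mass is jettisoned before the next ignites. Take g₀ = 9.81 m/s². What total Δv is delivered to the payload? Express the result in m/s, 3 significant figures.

Ignition mass of stage 1 = 113,000+17,000 + 18,200+2,440 + 3,580 = 154,220 kg.
Stage 1: m₀ = 154,220 kg, m_f = 154,220 − 113,000 = 41,220 kg; Δv = 308×9.81×ln(3.741) = 3021.5×1.3195 ≈ 3987 m/s.
Stage 2: m₀ = 24,220 kg, m_f = 24,220 − 18,200 = 6,020 kg; Δv = 312×9.81×ln(4.023) = 3060.7×1.3921 ≈ 4261 m/s.
Total Δv = 3987 + 4261 = 8248 m/s.

Δv ≈ 8250 m/s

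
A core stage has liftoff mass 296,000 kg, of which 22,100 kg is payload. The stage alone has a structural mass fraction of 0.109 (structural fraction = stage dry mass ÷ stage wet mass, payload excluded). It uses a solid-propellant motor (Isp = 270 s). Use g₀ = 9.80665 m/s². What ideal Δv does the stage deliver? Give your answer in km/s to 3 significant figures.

Stage wet mass = m₀ − payload = 296,000 − 22,100 = 273,900 kg.
Stage dry mass = ε × stage wet mass = 0.109 × 273,900 = 29,855.1 kg.
Burnout mass m_f = stage dry + payload = 29,855.1 + 22,100 = 51,955.1 kg.
v_e = Isp · g₀ = 270 × 9.80665 = 2647.8 m/s.
Rocket equation: Δv = v_e · ln(296,000/51,955.1) = 2647.8 × ln(5.697) = 2647.8 × 1.7400 ≈ 4607 m/s.

Δv ≈ 4.61 km/s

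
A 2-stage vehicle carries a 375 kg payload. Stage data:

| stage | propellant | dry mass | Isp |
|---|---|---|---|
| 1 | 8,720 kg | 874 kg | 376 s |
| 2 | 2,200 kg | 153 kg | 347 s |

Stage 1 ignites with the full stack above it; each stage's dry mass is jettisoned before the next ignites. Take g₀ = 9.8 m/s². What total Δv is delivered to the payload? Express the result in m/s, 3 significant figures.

Δv ≈ 10100 m/s

Ignition mass of stage 1 = 8,720+874 + 2,200+153 + 375 = 12,322 kg.
Stage 1: m₀ = 12,322 kg, m_f = 12,322 − 8,720 = 3,602 kg; Δv = 376×9.8×ln(3.421) = 3684.8×1.2299 ≈ 4532 m/s.
Stage 2: m₀ = 2,728 kg, m_f = 2,728 − 2,200 = 528 kg; Δv = 347×9.8×ln(5.167) = 3400.6×1.6422 ≈ 5585 m/s.
Total Δv = 4532 + 5585 = 10117 m/s.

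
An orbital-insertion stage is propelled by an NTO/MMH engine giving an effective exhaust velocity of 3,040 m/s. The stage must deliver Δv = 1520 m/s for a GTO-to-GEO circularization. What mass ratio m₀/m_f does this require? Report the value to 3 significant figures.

Using Δv = v_e ln(m₀/m_f): m₀/m_f = exp(Δv / v_e) = exp(1520 / 3040.0) = exp(0.5000) = 1.6487.

mass ratio ≈ 1.65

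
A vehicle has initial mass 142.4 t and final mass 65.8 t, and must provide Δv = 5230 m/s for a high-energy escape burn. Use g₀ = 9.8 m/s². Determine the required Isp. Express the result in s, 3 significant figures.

Isp ≈ 691 s

ln(m₀/m_f) = ln(142400/65800) = ln(2.164) = 0.7720.
v_e = Δv / ln(m₀/m_f) = 5230 / 0.7720 = 6774.4 m/s.
Isp = v_e / g₀ = 6774.4 / 9.8 = 691.3 s.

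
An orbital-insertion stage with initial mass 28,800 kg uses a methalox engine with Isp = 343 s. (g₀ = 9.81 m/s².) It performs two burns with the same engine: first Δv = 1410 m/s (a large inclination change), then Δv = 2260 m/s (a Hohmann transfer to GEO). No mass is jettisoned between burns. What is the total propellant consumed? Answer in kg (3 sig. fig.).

v_e = Isp · g₀ = 343 × 9.81 = 3364.8 m/s.
After the first burn: m = 28800 × exp(−1410/3364.8) = 28800 × 0.65768 = 18,941.2 kg.
After the second burn: m = 18,941.2 × exp(−2260/3364.8) = 18,941.2 × 0.51086 = 9,676.3 kg.
Total propellant = m₀ − m_final = 28800 − 9,676.3 = 19,123.7 kg.

total propellant consumed ≈ 19100 kg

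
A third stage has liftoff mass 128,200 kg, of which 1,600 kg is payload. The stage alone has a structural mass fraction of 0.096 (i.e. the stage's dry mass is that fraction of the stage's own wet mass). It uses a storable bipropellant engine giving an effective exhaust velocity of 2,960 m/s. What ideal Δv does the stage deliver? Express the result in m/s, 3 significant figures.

Δv ≈ 6610 m/s

Stage wet mass = m₀ − payload = 128,200 − 1,600 = 126,600 kg.
Stage dry mass = ε × stage wet mass = 0.096 × 126,600 = 12,153.6 kg.
Burnout mass m_f = stage dry + payload = 12,153.6 + 1,600 = 13,753.6 kg.
By the Tsiolkovsky rocket equation, Δv = v_e · ln(128,200/13,753.6) = 2960.0 × ln(9.321) = 2960.0 × 2.2323 ≈ 6608 m/s.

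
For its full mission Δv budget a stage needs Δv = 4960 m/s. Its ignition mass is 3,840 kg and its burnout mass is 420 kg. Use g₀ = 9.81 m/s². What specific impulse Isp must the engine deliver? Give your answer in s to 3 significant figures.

Isp ≈ 228 s

ln(m₀/m_f) = ln(3840/420) = ln(9.143) = 2.2130.
v_e = Δv / ln(m₀/m_f) = 4960 / 2.2130 = 2241.3 m/s.
Isp = v_e / g₀ = 2241.3 / 9.81 = 228.5 s.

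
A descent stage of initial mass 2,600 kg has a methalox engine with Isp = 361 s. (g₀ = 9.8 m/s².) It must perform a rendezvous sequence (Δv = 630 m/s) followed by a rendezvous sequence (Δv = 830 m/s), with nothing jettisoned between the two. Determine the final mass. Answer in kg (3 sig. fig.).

v_e = Isp · g₀ = 361 × 9.8 = 3537.8 m/s.
After the first burn: m = 2600 × exp(−630/3537.8) = 2600 × 0.83688 = 2,175.89 kg.
After the second burn: m = 2,175.89 × exp(−830/3537.8) = 2,175.89 × 0.79088 = 1,720.87 kg.

final mass ≈ 1720 kg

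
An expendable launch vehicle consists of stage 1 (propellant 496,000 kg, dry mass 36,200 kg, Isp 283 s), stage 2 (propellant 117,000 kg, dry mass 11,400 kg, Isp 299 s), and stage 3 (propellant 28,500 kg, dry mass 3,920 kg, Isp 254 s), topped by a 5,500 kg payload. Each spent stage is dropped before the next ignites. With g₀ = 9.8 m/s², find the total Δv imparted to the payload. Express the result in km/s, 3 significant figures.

Δv ≈ 10.5 km/s

Ignition mass of stage 1 = 496,000+36,200 + 117,000+11,400 + 28,500+3,920 + 5,500 = 698,520 kg.
Stage 1: m₀ = 698,520 kg, m_f = 698,520 − 496,000 = 202,520 kg; Δv = 283×9.8×ln(3.449) = 2773.4×1.2381 ≈ 3434 m/s.
Stage 2: m₀ = 166,320 kg, m_f = 166,320 − 117,000 = 49,320 kg; Δv = 299×9.8×ln(3.372) = 2930.2×1.2156 ≈ 3562 m/s.
Stage 3: m₀ = 37,920 kg, m_f = 37,920 − 28,500 = 9,420 kg; Δv = 254×9.8×ln(4.025) = 2489.2×1.3926 ≈ 3467 m/s.
Total Δv = 3434 + 3562 + 3467 = 10463 m/s.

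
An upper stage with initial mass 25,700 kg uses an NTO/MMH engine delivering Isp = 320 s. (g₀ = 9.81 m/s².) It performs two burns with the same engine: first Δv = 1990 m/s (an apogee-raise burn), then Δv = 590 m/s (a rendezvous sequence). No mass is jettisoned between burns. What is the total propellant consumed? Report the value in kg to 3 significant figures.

v_e = Isp · g₀ = 320 × 9.81 = 3139.2 m/s.
After the first burn: m = 25700 × exp(−1990/3139.2) = 25700 × 0.53051 = 13,634.1 kg.
After the second burn: m = 13,634.1 × exp(−590/3139.2) = 13,634.1 × 0.82866 = 11,298 kg.
Total propellant = m₀ − m_final = 25700 − 11,298 = 14,402 kg.

total propellant consumed ≈ 14400 kg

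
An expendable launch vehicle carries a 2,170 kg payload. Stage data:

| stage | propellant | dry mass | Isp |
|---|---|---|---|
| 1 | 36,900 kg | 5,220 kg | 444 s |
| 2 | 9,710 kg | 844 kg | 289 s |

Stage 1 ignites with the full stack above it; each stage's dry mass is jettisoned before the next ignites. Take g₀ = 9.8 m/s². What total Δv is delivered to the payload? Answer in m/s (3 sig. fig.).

Δv ≈ 8940 m/s

Ignition mass of stage 1 = 36,900+5,220 + 9,710+844 + 2,170 = 54,844 kg.
Stage 1: m₀ = 54,844 kg, m_f = 54,844 − 36,900 = 17,944 kg; Δv = 444×9.8×ln(3.056) = 4351.2×1.1172 ≈ 4861 m/s.
Stage 2: m₀ = 12,724 kg, m_f = 12,724 − 9,710 = 3,014 kg; Δv = 289×9.8×ln(4.222) = 2832.2×1.4402 ≈ 4079 m/s.
Total Δv = 4861 + 4079 = 8940 m/s.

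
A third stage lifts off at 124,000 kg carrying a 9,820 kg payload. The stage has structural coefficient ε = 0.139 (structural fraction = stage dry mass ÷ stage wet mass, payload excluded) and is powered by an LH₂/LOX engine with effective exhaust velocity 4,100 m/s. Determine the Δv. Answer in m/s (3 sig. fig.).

Stage wet mass = m₀ − payload = 124,000 − 9,820 = 114,180 kg.
Stage dry mass = ε × stage wet mass = 0.139 × 114,180 = 15,871 kg.
Burnout mass m_f = stage dry + payload = 15,871 + 9,820 = 25,691 kg.
From the ideal rocket equation, Δv = v_e · ln(124,000/25,691) = 4100.0 × ln(4.827) = 4100.0 × 1.5741 ≈ 6454 m/s.

Δv ≈ 6450 m/s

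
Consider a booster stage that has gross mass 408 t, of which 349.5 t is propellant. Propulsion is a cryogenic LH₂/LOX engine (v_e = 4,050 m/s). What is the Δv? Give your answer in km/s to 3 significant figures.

m_f = m₀ − m_prop = 408 − 349.5 = 58.5 t.
From the ideal rocket equation, Δv = v_e · ln(m₀/m_f) = 4050.0 × ln(6.974) = 4050.0 × 1.9422 ≈ 7866.1 m/s.

Δv ≈ 7.87 km/s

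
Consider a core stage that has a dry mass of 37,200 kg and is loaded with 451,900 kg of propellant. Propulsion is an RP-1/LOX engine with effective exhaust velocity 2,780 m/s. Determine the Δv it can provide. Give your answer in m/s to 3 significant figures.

Δv ≈ 7160 m/s

m₀ = m_dry + m_prop = 37,200 + 451,900 = 489,100 kg.
From the ideal rocket equation, Δv = v_e · ln(m₀/m_f) = 2780.0 × ln(13.15) = 2780.0 × 2.5763 ≈ 7162.0 m/s.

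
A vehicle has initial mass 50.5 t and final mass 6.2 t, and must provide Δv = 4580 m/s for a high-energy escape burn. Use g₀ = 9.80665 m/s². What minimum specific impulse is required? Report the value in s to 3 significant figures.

ln(m₀/m_f) = ln(50500/6200) = ln(8.145) = 2.0974.
Rocket equation: v_e = Δv / ln(m₀/m_f) = 4580 / 2.0974 = 2183.6 m/s.
Isp = v_e / g₀ = 2183.6 / 9.80665 = 222.7 s.

Isp ≈ 223 s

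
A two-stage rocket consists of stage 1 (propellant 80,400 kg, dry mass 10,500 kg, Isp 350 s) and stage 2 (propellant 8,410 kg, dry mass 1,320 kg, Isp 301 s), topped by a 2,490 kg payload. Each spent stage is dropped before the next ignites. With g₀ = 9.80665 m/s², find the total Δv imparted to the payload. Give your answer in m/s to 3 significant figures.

Ignition mass of stage 1 = 80,400+10,500 + 8,410+1,320 + 2,490 = 103,120 kg.
Stage 1: m₀ = 103,120 kg, m_f = 103,120 − 80,400 = 22,720 kg; Δv = 350×9.80665×ln(4.539) = 3432.3×1.5126 ≈ 5192 m/s.
Stage 2: m₀ = 12,220 kg, m_f = 12,220 − 8,410 = 3,810 kg; Δv = 301×9.80665×ln(3.207) = 2951.8×1.1654 ≈ 3440 m/s.
Total Δv = 5192 + 3440 = 8632 m/s.

Δv ≈ 8630 m/s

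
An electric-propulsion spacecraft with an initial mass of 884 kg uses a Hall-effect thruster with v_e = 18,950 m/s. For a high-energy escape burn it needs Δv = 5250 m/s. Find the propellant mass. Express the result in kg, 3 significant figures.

m₀/m_f = exp(Δv / v_e) = exp(5250 / 18950.0) = exp(0.2770) = 1.3192.
m_f = 884 / 1.3192 = 670.103 kg, so propellant = m₀ − m_f = 884 − 670.103 = 213.897 kg.

propellant mass ≈ 214 kg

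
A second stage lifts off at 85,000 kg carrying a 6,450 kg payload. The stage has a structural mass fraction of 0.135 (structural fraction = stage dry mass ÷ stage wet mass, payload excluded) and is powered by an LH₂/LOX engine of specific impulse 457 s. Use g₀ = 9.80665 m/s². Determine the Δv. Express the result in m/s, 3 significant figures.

Δv ≈ 7200 m/s

Stage wet mass = m₀ − payload = 85,000 − 6,450 = 78,550 kg.
Stage dry mass = ε × stage wet mass = 0.135 × 78,550 = 10,604.3 kg.
Burnout mass m_f = stage dry + payload = 10,604.3 + 6,450 = 17,054.3 kg.
v_e = Isp · g₀ = 457 × 9.80665 = 4481.6 m/s.
Δv = v_e · ln(85,000/17,054.3) = 4481.6 × ln(4.984) = 4481.6 × 1.6062 ≈ 7199 m/s.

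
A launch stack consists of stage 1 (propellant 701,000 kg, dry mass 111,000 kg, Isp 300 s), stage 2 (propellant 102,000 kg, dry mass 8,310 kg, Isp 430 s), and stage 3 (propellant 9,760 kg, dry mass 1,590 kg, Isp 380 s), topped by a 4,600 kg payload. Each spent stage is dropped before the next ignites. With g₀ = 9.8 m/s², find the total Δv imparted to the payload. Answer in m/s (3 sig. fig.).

Ignition mass of stage 1 = 701,000+111,000 + 102,000+8,310 + 9,760+1,590 + 4,600 = 938,260 kg.
Stage 1: m₀ = 938,260 kg, m_f = 938,260 − 701,000 = 237,260 kg; Δv = 300×9.8×ln(3.955) = 2940.0×1.3749 ≈ 4042 m/s.
Stage 2: m₀ = 126,260 kg, m_f = 126,260 − 102,000 = 24,260 kg; Δv = 430×9.8×ln(5.204) = 4214.0×1.6495 ≈ 6951 m/s.
Stage 3: m₀ = 15,950 kg, m_f = 15,950 − 9,760 = 6,190 kg; Δv = 380×9.8×ln(2.577) = 3724.0×0.9465 ≈ 3525 m/s.
Total Δv = 4042 + 6951 + 3525 = 14518 m/s.

Δv ≈ 14500 m/s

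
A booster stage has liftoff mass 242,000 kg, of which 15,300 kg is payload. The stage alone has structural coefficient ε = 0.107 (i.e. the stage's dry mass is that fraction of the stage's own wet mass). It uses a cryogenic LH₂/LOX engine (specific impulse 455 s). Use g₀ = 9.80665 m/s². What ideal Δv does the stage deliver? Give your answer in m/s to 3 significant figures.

Stage wet mass = m₀ − payload = 242,000 − 15,300 = 226,700 kg.
Stage dry mass = ε × stage wet mass = 0.107 × 226,700 = 24,256.9 kg.
Burnout mass m_f = stage dry + payload = 24,256.9 + 15,300 = 39,556.9 kg.
v_e = Isp · g₀ = 455 × 9.80665 = 4462.0 m/s.
From the ideal rocket equation, Δv = v_e · ln(242,000/39,556.9) = 4462.0 × ln(6.118) = 4462.0 × 1.8112 ≈ 8082 m/s.

Δv ≈ 8080 m/s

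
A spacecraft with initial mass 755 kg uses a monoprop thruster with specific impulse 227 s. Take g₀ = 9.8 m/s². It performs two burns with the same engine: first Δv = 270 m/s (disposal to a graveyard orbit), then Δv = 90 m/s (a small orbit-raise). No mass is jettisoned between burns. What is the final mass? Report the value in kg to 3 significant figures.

final mass ≈ 642 kg

v_e = Isp · g₀ = 227 × 9.8 = 2224.6 m/s.
After the first burn: m = 755 × exp(−270/2224.6) = 755 × 0.88571 = 668.711 kg.
After the second burn: m = 668.711 × exp(−90/2224.6) = 668.711 × 0.96035 = 642.197 kg.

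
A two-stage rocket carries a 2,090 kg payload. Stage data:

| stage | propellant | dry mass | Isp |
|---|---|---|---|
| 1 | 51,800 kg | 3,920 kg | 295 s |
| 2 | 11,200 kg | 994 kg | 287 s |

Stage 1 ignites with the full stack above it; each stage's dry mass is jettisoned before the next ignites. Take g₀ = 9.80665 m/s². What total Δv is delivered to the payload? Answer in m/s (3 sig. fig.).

Δv ≈ 8210 m/s

Ignition mass of stage 1 = 51,800+3,920 + 11,200+994 + 2,090 = 70,004 kg.
Stage 1: m₀ = 70,004 kg, m_f = 70,004 − 51,800 = 18,204 kg; Δv = 295×9.80665×ln(3.846) = 2893.0×1.3469 ≈ 3897 m/s.
Stage 2: m₀ = 14,284 kg, m_f = 14,284 − 11,200 = 3,084 kg; Δv = 287×9.80665×ln(4.632) = 2814.5×1.5329 ≈ 4314 m/s.
Total Δv = 3897 + 4314 = 8211 m/s.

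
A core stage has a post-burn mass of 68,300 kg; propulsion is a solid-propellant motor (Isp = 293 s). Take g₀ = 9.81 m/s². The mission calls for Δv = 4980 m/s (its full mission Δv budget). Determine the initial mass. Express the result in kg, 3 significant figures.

initial mass ≈ 386000 kg

v_e = Isp · g₀ = 293 × 9.81 = 2874.3 m/s.
m₀/m_f = exp(Δv / v_e) = exp(4980 / 2874.3) = exp(1.7326) = 5.6552.
m₀ = m_f × 5.6552 = 68,300 × 5.6552 = 386,250 kg.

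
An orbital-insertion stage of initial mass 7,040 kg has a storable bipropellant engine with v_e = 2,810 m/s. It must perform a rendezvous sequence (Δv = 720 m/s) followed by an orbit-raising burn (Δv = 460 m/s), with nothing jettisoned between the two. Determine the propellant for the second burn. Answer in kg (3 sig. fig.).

After the first burn: m = 7040 × exp(−720/2810.0) = 7040 × 0.77397 = 5,448.75 kg.
After the second burn: m = 5,448.75 × exp(−460/2810.0) = 5,448.75 × 0.84900 = 4,625.99 kg.
Second-burn propellant = 5,448.75 − 4,625.99 = 822.76 kg.

propellant for the second burn ≈ 823 kg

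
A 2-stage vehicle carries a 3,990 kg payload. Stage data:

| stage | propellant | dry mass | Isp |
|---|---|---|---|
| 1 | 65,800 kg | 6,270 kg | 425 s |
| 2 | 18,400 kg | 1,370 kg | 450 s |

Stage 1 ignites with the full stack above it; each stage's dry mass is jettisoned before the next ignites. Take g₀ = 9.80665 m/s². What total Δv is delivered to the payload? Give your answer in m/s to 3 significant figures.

Δv ≈ 11400 m/s

Ignition mass of stage 1 = 65,800+6,270 + 18,400+1,370 + 3,990 = 95,830 kg.
Stage 1: m₀ = 95,830 kg, m_f = 95,830 − 65,800 = 30,030 kg; Δv = 425×9.80665×ln(3.191) = 4167.8×1.1604 ≈ 4836 m/s.
Stage 2: m₀ = 23,760 kg, m_f = 23,760 − 18,400 = 5,360 kg; Δv = 450×9.80665×ln(4.433) = 4413.0×1.4890 ≈ 6571 m/s.
Total Δv = 4836 + 6571 = 11407 m/s.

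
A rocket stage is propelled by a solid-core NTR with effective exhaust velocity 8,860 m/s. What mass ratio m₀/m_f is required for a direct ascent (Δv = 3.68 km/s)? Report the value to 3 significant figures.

mass ratio ≈ 1.51

m₀/m_f = exp(Δv / v_e) = exp(3680 / 8860.0) = exp(0.4153) = 1.5149.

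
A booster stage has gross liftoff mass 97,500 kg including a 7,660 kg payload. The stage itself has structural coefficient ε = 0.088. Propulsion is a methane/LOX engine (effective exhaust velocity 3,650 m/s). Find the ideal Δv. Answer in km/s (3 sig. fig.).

Stage wet mass = m₀ − payload = 97,500 − 7,660 = 89,840 kg.
Stage dry mass = ε × stage wet mass = 0.088 × 89,840 = 7,905.92 kg.
Burnout mass m_f = stage dry + payload = 7,905.92 + 7,660 = 15,565.92 kg.
Δv = v_e · ln(97,500/15,565.92) = 3650.0 × ln(6.264) = 3650.0 × 1.8348 ≈ 6697 m/s.

Δv ≈ 6.70 km/s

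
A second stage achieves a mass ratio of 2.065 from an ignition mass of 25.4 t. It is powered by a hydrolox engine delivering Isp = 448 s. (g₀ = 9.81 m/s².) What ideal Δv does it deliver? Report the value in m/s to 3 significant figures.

Δv ≈ 3190 m/s

v_e = Isp · g₀ = 448 × 9.81 = 4394.9 m/s.
Using Δv = v_e ln(m₀/m_f): Δv = v_e · ln(2.065) = 4394.9 × 0.7251 ≈ 3186.9 m/s.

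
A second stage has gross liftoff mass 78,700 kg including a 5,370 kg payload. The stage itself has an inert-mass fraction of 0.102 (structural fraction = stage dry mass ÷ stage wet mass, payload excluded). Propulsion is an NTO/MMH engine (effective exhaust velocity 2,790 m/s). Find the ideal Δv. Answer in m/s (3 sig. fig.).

Stage wet mass = m₀ − payload = 78,700 − 5,370 = 73,330 kg.
Stage dry mass = ε × stage wet mass = 0.102 × 73,330 = 7,479.66 kg.
Burnout mass m_f = stage dry + payload = 7,479.66 + 5,370 = 12,849.66 kg.
Δv = v_e · ln(78,700/12,849.66) = 2790.0 × ln(6.125) = 2790.0 × 1.8123 ≈ 5056 m/s.

Δv ≈ 5060 m/s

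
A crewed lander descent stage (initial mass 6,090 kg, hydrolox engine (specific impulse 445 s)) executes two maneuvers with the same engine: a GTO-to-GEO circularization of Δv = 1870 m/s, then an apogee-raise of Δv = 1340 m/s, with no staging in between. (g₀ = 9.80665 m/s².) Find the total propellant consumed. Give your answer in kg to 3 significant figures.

total propellant consumed ≈ 3170 kg

v_e = Isp · g₀ = 445 × 9.80665 = 4364.0 m/s.
After the first burn: m = 6090 × exp(−1870/4364.0) = 6090 × 0.65148 = 3,967.51 kg.
After the second burn: m = 3,967.51 × exp(−1340/4364.0) = 3,967.51 × 0.73561 = 2,918.54 kg.
Total propellant = m₀ − m_final = 6090 − 2,918.54 = 3,171.46 kg.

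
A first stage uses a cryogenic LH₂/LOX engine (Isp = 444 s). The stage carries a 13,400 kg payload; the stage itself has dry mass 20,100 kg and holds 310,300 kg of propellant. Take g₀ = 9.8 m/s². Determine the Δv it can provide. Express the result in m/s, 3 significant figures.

Δv ≈ 10100 m/s

v_e = Isp · g₀ = 444 × 9.8 = 4351.2 m/s.
m₀ = payload + dry + propellant = 13,400 + 20,100 + 310,300 = 343,800 kg.
m_f = payload + dry = 13,400 + 20,100 = 33,500 kg.
Using Δv = v_e ln(m₀/m_f): Δv = v_e · ln(m₀/m_f) = 4351.2 × ln(10.26) = 4351.2 × 2.3285 ≈ 10131.8 m/s.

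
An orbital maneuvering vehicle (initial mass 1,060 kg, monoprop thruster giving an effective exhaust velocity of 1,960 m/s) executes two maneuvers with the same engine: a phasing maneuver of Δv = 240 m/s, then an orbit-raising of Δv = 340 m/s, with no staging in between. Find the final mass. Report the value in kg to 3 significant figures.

After the first burn: m = 1060 × exp(−240/1960.0) = 1060 × 0.88475 = 937.835 kg.
After the second burn: m = 937.835 × exp(−340/1960.0) = 937.835 × 0.84074 = 788.475 kg.

final mass ≈ 788 kg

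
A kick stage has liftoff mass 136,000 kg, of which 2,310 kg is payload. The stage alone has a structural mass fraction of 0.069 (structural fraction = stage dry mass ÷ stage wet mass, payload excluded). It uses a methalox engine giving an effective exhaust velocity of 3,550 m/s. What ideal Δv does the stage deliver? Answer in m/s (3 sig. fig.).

Stage wet mass = m₀ − payload = 136,000 − 2,310 = 133,690 kg.
Stage dry mass = ε × stage wet mass = 0.069 × 133,690 = 9,224.61 kg.
Burnout mass m_f = stage dry + payload = 9,224.61 + 2,310 = 11,534.61 kg.
Δv = v_e · ln(136,000/11,534.61) = 3550.0 × ln(11.79) = 3550.0 × 2.4673 ≈ 8759 m/s.

Δv ≈ 8760 m/s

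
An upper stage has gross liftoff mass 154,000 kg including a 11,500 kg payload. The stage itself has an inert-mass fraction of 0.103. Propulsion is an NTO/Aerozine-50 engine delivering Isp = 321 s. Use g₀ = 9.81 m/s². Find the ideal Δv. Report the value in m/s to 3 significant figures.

Stage wet mass = m₀ − payload = 154,000 − 11,500 = 142,500 kg.
Stage dry mass = ε × stage wet mass = 0.103 × 142,500 = 14,677.5 kg.
Burnout mass m_f = stage dry + payload = 14,677.5 + 11,500 = 26,177.5 kg.
v_e = Isp · g₀ = 321 × 9.81 = 3149.0 m/s.
Δv = v_e · ln(154,000/26,177.5) = 3149.0 × ln(5.883) = 3149.0 × 1.7721 ≈ 5580 m/s.

Δv ≈ 5580 m/s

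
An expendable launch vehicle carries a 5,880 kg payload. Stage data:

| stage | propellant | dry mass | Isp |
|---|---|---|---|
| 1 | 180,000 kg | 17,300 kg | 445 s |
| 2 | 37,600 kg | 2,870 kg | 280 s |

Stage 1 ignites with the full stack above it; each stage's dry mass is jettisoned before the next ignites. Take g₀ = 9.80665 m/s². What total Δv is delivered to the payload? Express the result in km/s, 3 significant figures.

Δv ≈ 10.4 km/s

Ignition mass of stage 1 = 180,000+17,300 + 37,600+2,870 + 5,880 = 243,650 kg.
Stage 1: m₀ = 243,650 kg, m_f = 243,650 − 180,000 = 63,650 kg; Δv = 445×9.80665×ln(3.828) = 4364.0×1.3423 ≈ 5858 m/s.
Stage 2: m₀ = 46,350 kg, m_f = 46,350 − 37,600 = 8,750 kg; Δv = 280×9.80665×ln(5.297) = 2745.9×1.6672 ≈ 4578 m/s.
Total Δv = 5858 + 4578 = 10436 m/s.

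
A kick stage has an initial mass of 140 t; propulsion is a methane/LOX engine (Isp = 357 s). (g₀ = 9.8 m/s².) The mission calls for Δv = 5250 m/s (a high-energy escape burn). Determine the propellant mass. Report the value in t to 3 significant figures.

propellant mass ≈ 109 t

v_e = Isp · g₀ = 357 × 9.8 = 3498.6 m/s.
m₀/m_f = exp(Δv / v_e) = exp(5250 / 3498.6) = exp(1.5006) = 4.4844.
m_f = 140 / 4.4844 = 31.2193 t, so propellant = m₀ − m_f = 140 − 31.2193 = 108.7807 t.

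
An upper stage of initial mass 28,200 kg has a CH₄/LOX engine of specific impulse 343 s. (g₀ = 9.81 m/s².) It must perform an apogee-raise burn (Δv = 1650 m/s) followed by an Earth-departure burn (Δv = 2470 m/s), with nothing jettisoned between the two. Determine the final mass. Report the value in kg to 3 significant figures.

final mass ≈ 8290 kg

v_e = Isp · g₀ = 343 × 9.81 = 3364.8 m/s.
After the first burn: m = 28200 × exp(−1650/3364.8) = 28200 × 0.61240 = 17,269.7 kg.
After the second burn: m = 17,269.7 × exp(−2470/3364.8) = 17,269.7 × 0.47995 = 8,288.59 kg.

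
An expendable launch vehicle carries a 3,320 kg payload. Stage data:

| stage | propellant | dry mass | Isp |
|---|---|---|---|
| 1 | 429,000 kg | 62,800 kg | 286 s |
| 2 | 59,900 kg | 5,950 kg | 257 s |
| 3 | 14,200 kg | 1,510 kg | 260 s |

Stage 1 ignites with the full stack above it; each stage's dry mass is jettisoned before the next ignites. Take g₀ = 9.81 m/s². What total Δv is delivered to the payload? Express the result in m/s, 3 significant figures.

Δv ≈ 10400 m/s

Ignition mass of stage 1 = 429,000+62,800 + 59,900+5,950 + 14,200+1,510 + 3,320 = 576,680 kg.
Stage 1: m₀ = 576,680 kg, m_f = 576,680 − 429,000 = 147,680 kg; Δv = 286×9.81×ln(3.905) = 2805.7×1.3622 ≈ 3822 m/s.
Stage 2: m₀ = 84,880 kg, m_f = 84,880 − 59,900 = 24,980 kg; Δv = 257×9.81×ln(3.398) = 2521.2×1.2232 ≈ 3084 m/s.
Stage 3: m₀ = 19,030 kg, m_f = 19,030 − 14,200 = 4,830 kg; Δv = 260×9.81×ln(3.94) = 2550.6×1.3712 ≈ 3497 m/s.
Total Δv = 3822 + 3084 + 3497 = 10403 m/s.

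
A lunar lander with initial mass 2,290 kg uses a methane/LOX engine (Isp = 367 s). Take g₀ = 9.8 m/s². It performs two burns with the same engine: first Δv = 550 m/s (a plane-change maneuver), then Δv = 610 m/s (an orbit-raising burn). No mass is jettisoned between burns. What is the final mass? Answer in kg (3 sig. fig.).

v_e = Isp · g₀ = 367 × 9.8 = 3596.6 m/s.
After the first burn: m = 2290 × exp(−550/3596.6) = 2290 × 0.85820 = 1,965.28 kg.
After the second burn: m = 1,965.28 × exp(−610/3596.6) = 1,965.28 × 0.84400 = 1,658.7 kg.

final mass ≈ 1660 kg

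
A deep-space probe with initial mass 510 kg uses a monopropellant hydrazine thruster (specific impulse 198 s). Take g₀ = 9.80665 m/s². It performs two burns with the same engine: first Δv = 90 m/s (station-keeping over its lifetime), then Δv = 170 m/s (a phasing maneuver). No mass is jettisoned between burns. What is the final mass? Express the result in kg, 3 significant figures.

final mass ≈ 446 kg

v_e = Isp · g₀ = 198 × 9.80665 = 1941.7 m/s.
After the first burn: m = 510 × exp(−90/1941.7) = 510 × 0.95471 = 486.902 kg.
After the second burn: m = 486.902 × exp(−170/1941.7) = 486.902 × 0.91617 = 446.085 kg.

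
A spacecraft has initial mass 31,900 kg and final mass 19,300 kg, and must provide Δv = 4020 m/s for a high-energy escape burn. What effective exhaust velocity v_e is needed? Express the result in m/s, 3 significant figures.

ln(m₀/m_f) = ln(31900/19300) = ln(1.653) = 0.5025.
By the Tsiolkovsky rocket equation, v_e = Δv / ln(m₀/m_f) = 4020 / 0.5025 = 8000.0 m/s.

v_e ≈ 8000 m/s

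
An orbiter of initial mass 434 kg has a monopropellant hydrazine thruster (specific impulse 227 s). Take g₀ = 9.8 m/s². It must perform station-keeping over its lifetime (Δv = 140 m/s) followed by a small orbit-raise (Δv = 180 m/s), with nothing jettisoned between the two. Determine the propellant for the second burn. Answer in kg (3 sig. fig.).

propellant for the second burn ≈ 31.7 kg

v_e = Isp · g₀ = 227 × 9.8 = 2224.6 m/s.
After the first burn: m = 434 × exp(−140/2224.6) = 434 × 0.93901 = 407.53 kg.
After the second burn: m = 407.53 × exp(−180/2224.6) = 407.53 × 0.92227 = 375.853 kg.
Second-burn propellant = 407.53 − 375.853 = 31.677 kg.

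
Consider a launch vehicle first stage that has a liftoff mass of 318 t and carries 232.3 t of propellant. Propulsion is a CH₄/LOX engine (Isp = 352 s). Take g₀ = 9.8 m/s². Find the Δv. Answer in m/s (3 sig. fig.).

Δv ≈ 4520 m/s

v_e = Isp · g₀ = 352 × 9.8 = 3449.6 m/s.
m_f = m₀ − m_prop = 318 − 232.3 = 85.7 t.
Using Δv = v_e ln(m₀/m_f): Δv = v_e · ln(m₀/m_f) = 3449.6 × ln(3.711) = 3449.6 × 1.3112 ≈ 4523.1 m/s.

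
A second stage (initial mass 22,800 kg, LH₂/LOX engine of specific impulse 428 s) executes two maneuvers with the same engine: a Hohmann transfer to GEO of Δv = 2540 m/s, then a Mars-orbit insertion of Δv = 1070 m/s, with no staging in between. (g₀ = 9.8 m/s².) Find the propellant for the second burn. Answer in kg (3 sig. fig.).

v_e = Isp · g₀ = 428 × 9.8 = 4194.4 m/s.
After the first burn: m = 22800 × exp(−2540/4194.4) = 22800 × 0.54576 = 12,443.3 kg.
After the second burn: m = 12,443.3 × exp(−1070/4194.4) = 12,443.3 × 0.77484 = 9,641.57 kg.
Second-burn propellant = 12,443.3 − 9,641.57 = 2,801.73 kg.

propellant for the second burn ≈ 2800 kg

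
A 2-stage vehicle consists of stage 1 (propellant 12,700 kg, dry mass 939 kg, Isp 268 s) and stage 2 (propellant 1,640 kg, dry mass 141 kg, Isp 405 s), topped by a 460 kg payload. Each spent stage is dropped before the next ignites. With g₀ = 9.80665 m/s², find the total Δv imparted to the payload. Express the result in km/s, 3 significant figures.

Ignition mass of stage 1 = 12,700+939 + 1,640+141 + 460 = 15,880 kg.
Stage 1: m₀ = 15,880 kg, m_f = 15,880 − 12,700 = 3,180 kg; Δv = 268×9.80665×ln(4.994) = 2628.2×1.6082 ≈ 4227 m/s.
Stage 2: m₀ = 2,241 kg, m_f = 2,241 − 1,640 = 601 kg; Δv = 405×9.80665×ln(3.729) = 3971.7×1.3161 ≈ 5227 m/s.
Total Δv = 4227 + 5227 = 9454 m/s.

Δv ≈ 9.45 km/s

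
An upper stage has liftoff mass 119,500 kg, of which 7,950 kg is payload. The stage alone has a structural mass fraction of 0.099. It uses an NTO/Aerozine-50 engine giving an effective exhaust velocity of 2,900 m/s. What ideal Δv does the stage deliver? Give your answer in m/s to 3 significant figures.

Stage wet mass = m₀ − payload = 119,500 − 7,950 = 111,550 kg.
Stage dry mass = ε × stage wet mass = 0.099 × 111,550 = 11,043.5 kg.
Burnout mass m_f = stage dry + payload = 11,043.5 + 7,950 = 18,993.5 kg.
Δv = v_e · ln(119,500/18,993.5) = 2900.0 × ln(6.292) = 2900.0 × 1.8392 ≈ 5334 m/s.

Δv ≈ 5330 m/s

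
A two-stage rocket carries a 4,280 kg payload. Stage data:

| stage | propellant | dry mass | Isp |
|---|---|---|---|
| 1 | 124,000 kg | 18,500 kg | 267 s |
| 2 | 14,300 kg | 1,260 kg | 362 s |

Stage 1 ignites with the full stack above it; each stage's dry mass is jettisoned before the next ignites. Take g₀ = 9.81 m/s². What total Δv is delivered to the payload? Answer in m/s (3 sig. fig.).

Δv ≈ 8310 m/s

Ignition mass of stage 1 = 124,000+18,500 + 14,300+1,260 + 4,280 = 162,340 kg.
Stage 1: m₀ = 162,340 kg, m_f = 162,340 − 124,000 = 38,340 kg; Δv = 267×9.81×ln(4.234) = 2619.3×1.4432 ≈ 3780 m/s.
Stage 2: m₀ = 19,840 kg, m_f = 19,840 − 14,300 = 5,540 kg; Δv = 362×9.81×ln(3.581) = 3551.2×1.2757 ≈ 4530 m/s.
Total Δv = 3780 + 4530 = 8310 m/s.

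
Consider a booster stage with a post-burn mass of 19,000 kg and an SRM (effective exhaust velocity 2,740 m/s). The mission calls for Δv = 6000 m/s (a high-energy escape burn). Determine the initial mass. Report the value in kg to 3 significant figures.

initial mass ≈ 170000 kg

m₀/m_f = exp(Δv / v_e) = exp(6000 / 2740.0) = exp(2.1898) = 8.9333.
m₀ = m_f × 8.9333 = 19,000 × 8.9333 = 169,733 kg.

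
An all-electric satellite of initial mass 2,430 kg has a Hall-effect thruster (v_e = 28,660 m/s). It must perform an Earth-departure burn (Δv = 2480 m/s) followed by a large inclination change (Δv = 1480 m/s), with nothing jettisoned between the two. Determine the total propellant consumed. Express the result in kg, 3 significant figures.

After the first burn: m = 2430 × exp(−2480/28660.0) = 2430 × 0.91711 = 2,228.58 kg.
After the second burn: m = 2,228.58 × exp(−1480/28660.0) = 2,228.58 × 0.94967 = 2,116.42 kg.
Total propellant = m₀ − m_final = 2430 − 2,116.42 = 313.58 kg.

total propellant consumed ≈ 314 kg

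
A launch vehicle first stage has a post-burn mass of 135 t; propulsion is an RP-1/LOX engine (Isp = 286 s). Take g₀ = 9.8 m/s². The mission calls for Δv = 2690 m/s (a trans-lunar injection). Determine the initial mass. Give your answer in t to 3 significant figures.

v_e = Isp · g₀ = 286 × 9.8 = 2802.8 m/s.
Rocket equation: m₀/m_f = exp(Δv / v_e) = exp(2690 / 2802.8) = exp(0.9598) = 2.6111.
m₀ = m_f × 2.6111 = 135 × 2.6111 = 352.499 t.

initial mass ≈ 352 t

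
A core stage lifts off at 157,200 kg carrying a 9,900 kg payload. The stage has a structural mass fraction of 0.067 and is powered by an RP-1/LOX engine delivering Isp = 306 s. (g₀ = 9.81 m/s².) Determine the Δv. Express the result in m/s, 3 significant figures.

Stage wet mass = m₀ − payload = 157,200 − 9,900 = 147,300 kg.
Stage dry mass = ε × stage wet mass = 0.067 × 147,300 = 9,869.1 kg.
Burnout mass m_f = stage dry + payload = 9,869.1 + 9,900 = 19,769.1 kg.
v_e = Isp · g₀ = 306 × 9.81 = 3001.9 m/s.
Δv = v_e · ln(157,200/19,769.1) = 3001.9 × ln(7.952) = 3001.9 × 2.0734 ≈ 6224 m/s.

Δv ≈ 6220 m/s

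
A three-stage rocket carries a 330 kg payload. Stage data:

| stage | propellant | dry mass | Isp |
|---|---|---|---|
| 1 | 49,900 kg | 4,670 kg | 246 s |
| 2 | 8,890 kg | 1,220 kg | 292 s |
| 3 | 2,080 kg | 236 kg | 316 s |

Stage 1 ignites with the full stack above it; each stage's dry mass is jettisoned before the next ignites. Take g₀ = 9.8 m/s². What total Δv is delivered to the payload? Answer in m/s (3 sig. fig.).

Ignition mass of stage 1 = 49,900+4,670 + 8,890+1,220 + 2,080+236 + 330 = 67,326 kg.
Stage 1: m₀ = 67,326 kg, m_f = 67,326 − 49,900 = 17,426 kg; Δv = 246×9.8×ln(3.864) = 2410.8×1.3516 ≈ 3258 m/s.
Stage 2: m₀ = 12,756 kg, m_f = 12,756 − 8,890 = 3,866 kg; Δv = 292×9.8×ln(3.3) = 2861.6×1.1938 ≈ 3416 m/s.
Stage 3: m₀ = 2,646 kg, m_f = 2,646 − 2,080 = 566 kg; Δv = 316×9.8×ln(4.675) = 3096.8×1.5422 ≈ 4776 m/s.
Total Δv = 3258 + 3416 + 4776 = 11450 m/s.

Δv ≈ 11500 m/s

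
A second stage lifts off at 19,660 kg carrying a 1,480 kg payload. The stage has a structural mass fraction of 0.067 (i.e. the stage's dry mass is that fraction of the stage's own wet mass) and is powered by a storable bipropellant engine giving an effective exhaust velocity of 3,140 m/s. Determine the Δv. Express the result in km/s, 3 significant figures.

Stage wet mass = m₀ − payload = 19,660 − 1,480 = 18,180 kg.
Stage dry mass = ε × stage wet mass = 0.067 × 18,180 = 1,218.06 kg.
Burnout mass m_f = stage dry + payload = 1,218.06 + 1,480 = 2,698.06 kg.
By the Tsiolkovsky rocket equation, Δv = v_e · ln(19,660/2,698.06) = 3140.0 × ln(7.287) = 3140.0 × 1.9861 ≈ 6236 m/s.

Δv ≈ 6.24 km/s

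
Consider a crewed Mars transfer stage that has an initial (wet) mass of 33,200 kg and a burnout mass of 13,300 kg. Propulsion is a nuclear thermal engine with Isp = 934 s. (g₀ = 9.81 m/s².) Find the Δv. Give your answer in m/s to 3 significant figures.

v_e = Isp · g₀ = 934 × 9.81 = 9162.5 m/s.
Using Δv = v_e ln(m₀/m_f): Δv = v_e · ln(m₀/m_f) = 9162.5 × ln(2.496) = 9162.5 × 0.9148 ≈ 8381.8 m/s.

Δv ≈ 8380 m/s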